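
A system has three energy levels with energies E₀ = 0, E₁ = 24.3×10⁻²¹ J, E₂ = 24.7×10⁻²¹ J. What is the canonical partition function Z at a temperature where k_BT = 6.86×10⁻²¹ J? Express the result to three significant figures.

Z = 1.06

Eᵢ/kT = 0, 3.5423, 3.6006.
Z = Σ e^(−Eᵢ/kT) = e^(−0) + e^(−3.5423) + e^(−3.6006) = 1.0000 + 0.028947 + 0.027307 = 1.0563.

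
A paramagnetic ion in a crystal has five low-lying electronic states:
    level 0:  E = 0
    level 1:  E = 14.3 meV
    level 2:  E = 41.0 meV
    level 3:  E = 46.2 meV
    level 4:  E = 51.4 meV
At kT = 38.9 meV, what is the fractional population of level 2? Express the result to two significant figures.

0.13

Eᵢ/kT = 0, 0.3676, 1.054, 1.188, 1.321.
Z = Σ e^(−Eᵢ/kT) = e^(−0) + e^(−0.3676) + e^(−1.054) + e^(−1.188) + e^(−1.321) = 1.000 + 0.6924 + 0.3485 + 0.3048 + 0.2669 = 2.613.
P₂ = e^(−E₂/kT) / Z = 0.3485/2.613 = 0.13.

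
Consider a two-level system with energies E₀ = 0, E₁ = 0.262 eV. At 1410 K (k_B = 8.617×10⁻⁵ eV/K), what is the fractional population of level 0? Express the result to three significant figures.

k_BT = 8.617×10⁻⁵ × 1410 K = 0.12150 eV.
Eᵢ/kT = 0, 2.1564.
Z = Σ e^(−Eᵢ/kT) = e^(−0) + e^(−2.1564) = 1.0000 + 0.11574 = 1.1157.
P₀ = e^(−E₀/kT) / Z = 1.0000/1.1157 = 0.896.

0.896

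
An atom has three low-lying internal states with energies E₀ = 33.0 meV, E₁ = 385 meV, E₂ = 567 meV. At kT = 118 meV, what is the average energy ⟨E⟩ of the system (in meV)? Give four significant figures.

Eᵢ/kT = 0.279661, 3.26271, 4.80508.
Z = Σ e^(−Eᵢ/kT) = e^(−0.279661) + e^(−3.26271) + e^(−4.80508) = 0.756040 + 0.0382845 + 0.00818805 = 0.802513.
⟨E⟩ = Σ Eᵢ e^(−Eᵢ/kT) / Z = (33.0·0.756040 + 385·0.0382845 + 567·0.00818805) / 0.802513 = 55.24 meV.

55.24 meV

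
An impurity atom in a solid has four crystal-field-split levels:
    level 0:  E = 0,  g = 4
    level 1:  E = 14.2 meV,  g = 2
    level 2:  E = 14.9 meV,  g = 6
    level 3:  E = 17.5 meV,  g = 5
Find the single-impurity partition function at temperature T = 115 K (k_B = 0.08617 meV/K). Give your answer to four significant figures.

Z = 6.666

k_BT = 0.08617 × 115 K = 9.90955 meV.
Eᵢ/kT = 0, 1.43296, 1.50360, 1.76597.
Z = Σ gᵢe^(−Eᵢ/kT) = 4·e^(−0) + 2·e^(−1.43296) + 6·e^(−1.50360) + 5·e^(−1.76597) = 4.00000 + 0.477203 + 1.33397 + 0.855104 = 6.66628.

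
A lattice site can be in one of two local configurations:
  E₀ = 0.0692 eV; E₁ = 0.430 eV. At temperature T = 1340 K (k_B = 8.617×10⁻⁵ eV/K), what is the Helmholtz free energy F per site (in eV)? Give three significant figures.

0.0642 eV

k_BT = 8.617×10⁻⁵ × 1340 K = 0.11547 eV.
Eᵢ/kT = 0.59929, 3.7239.
Z = Σ e^(−Eᵢ/kT) = e^(−0.59929) + e^(−3.7239) = 0.54920 + 0.024140 = 0.57334.
F = −kT ln Z = −0.11547 × ln(0.57334) = −0.11547 × -0.55628 = 0.0642 eV.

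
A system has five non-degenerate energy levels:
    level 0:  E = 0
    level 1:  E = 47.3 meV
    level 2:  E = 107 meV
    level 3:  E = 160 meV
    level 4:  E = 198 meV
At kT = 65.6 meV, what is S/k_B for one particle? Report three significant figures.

1.16

Eᵢ/kT = 0, 0.72104, 1.6311, 2.4390, 3.0183.
Z = Σ e^(−Eᵢ/kT) = e^(−0) + e^(−0.72104) + e^(−1.6311) + e^(−2.4390) + e^(−3.0183) = 1.0000 + 0.48625 + 0.19571 + 0.087248 + 0.048884 = 1.8181.
⟨E⟩ = Σ EᵢPᵢ = 37.170 meV.
S/k_B = ln Z + ⟨E⟩/kT = ln(1.8181) + 37.170/65.6 = 0.59779 + 0.56662 = 1.16.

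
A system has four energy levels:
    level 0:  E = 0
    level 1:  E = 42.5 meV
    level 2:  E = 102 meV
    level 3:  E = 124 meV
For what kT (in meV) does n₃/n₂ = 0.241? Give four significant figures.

15.46 meV

n₃/n₂ = exp[−(E₃−E₂)/kT] = 0.241.
⇒ (E₃−E₂)/kT = ln(1/0.241) = ln(4.14938) = 1.42296.
kT = 22 meV / 1.42296 = 15.46 meV.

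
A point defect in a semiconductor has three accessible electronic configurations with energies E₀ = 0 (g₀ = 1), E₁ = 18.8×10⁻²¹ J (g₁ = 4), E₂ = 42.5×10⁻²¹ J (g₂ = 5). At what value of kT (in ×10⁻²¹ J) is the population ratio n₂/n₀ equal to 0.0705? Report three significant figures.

9.97 ×10⁻²¹ J

n₂/n₀ = (g₂/g₀) exp[−(E₂−E₀)/kT] = 0.0705.
⇒ (E₂−E₀)/kT = ln((5/1)/0.0705) = ln(70.922) = 4.2616.
kT = 42.5 ×10⁻²¹ J / 4.2616 = 9.97 ×10⁻²¹ J.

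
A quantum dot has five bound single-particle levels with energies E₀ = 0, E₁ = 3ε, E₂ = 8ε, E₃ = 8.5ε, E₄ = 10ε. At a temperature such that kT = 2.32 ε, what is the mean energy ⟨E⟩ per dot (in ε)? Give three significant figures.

1.06 ε

Eᵢ/kT = 0, 1.2931, 3.4483, 3.6638, 4.3103.
Z = Σ e^(−Eᵢ/kT) = e^(−0) + e^(−1.2931) + e^(−3.4483) + e^(−3.6638) + e^(−4.3103) = 1.0000 + 0.27442 + 0.031800 + 0.025635 + 0.013430 = 1.3453.
⟨E⟩ = Σ Eᵢ e^(−Eᵢ/kT) / Z = (0·1.0000 + 3·0.27442 + 8·0.031800 + 8.5·0.025635 + 10·0.013430) / 1.3453 = 1.06 ε.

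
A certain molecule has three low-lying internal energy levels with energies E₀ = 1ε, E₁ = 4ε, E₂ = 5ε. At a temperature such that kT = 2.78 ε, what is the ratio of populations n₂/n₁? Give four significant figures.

n₂/n₁ = exp[−(E₂−E₁)/kT] = exp(−(1ε)/(2.78ε)) = exp(-0.359712) = 0.6979.

0.6979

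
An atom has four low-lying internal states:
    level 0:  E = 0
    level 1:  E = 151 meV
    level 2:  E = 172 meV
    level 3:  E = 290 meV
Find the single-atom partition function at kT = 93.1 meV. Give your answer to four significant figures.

Z = 1.400

Eᵢ/kT = 0, 1.62191, 1.84748, 3.11493.
Z = Σ e^(−Eᵢ/kT) = e^(−0) + e^(−1.62191) + e^(−1.84748) + e^(−3.11493) = 1.00000 + 0.197521 + 0.157634 + 0.0443816 = 1.39954.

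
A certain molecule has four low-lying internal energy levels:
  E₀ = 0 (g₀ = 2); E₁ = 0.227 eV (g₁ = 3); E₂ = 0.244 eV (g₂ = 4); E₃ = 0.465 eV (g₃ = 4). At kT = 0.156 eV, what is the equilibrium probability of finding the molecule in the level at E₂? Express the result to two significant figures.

0.22

Eᵢ/kT = 0, 1.455, 1.564, 2.981.
Z = Σ gᵢe^(−Eᵢ/kT) = 2·e^(−0) + 3·e^(−1.455) + 4·e^(−1.564) + 4·e^(−2.981) = 2.000 + 0.7002 + 0.8372 + 0.2030 = 3.740.
P₂ = g₂ e^(−E₂/kT) / Z = 0.8372/3.740 = 0.22.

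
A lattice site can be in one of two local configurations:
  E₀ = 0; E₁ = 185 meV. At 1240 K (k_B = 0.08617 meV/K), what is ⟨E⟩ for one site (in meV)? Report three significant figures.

27.8 meV

k_BT = 0.08617 × 1240 K = 106.85 meV.
Eᵢ/kT = 0, 1.7314.
Z = Σ e^(−Eᵢ/kT) = e^(−0) + e^(−1.7314) = 1.0000 + 0.17704 = 1.1770.
⟨E⟩ = Σ Eᵢ e^(−Eᵢ/kT) / Z = (0·1.0000 + 185·0.17704) / 1.1770 = 27.8 meV.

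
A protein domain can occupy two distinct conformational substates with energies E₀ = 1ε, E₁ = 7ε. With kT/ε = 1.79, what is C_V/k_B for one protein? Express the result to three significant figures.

Eᵢ/kT = 0.55866, 3.9106.
Z = Σ e^(−Eᵢ/kT) = e^(−0.55866) + e^(−3.9106) = 0.57197 + 0.020028 = 0.59200.
⟨E⟩ = 1.2030 ε, ⟨E²⟩ = 2.6239 ε².
C_V/k_B = (⟨E²⟩ − ⟨E⟩²)/(kT)² = (2.6239 − 1.4472)/3.2041 = 0.367.

0.367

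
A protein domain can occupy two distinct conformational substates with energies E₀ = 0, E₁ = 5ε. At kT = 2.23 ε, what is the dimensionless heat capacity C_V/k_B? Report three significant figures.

0.436

Eᵢ/kT = 0, 2.2422.
Z = Σ e^(−Eᵢ/kT) = e^(−0) + e^(−2.2422) = 1.0000 + 0.10622 = 1.1062.
⟨E⟩ = 0.48011 ε, ⟨E²⟩ = 2.4006 ε².
C_V/k_B = (⟨E²⟩ − ⟨E⟩²)/(kT)² = (2.4006 − 0.23051)/4.9729 = 0.436.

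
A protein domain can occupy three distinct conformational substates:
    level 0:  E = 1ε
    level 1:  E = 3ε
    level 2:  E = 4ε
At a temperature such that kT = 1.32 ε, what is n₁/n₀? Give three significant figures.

0.220

n₁/n₀ = exp[−(E₁−E₀)/kT] = exp(−(2ε)/(1.32ε)) = exp(-1.5152) = 0.220.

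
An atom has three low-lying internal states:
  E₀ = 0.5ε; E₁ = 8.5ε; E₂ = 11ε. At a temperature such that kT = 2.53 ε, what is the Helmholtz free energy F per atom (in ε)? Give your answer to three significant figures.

0.357 ε

Eᵢ/kT = 0.19763, 3.3597, 4.3478.
Z = Σ e^(−Eᵢ/kT) = e^(−0.19763) + e^(−3.3597) + e^(−4.3478) = 0.82067 + 0.034746 + 0.012935 = 0.86835.
F = −kT ln Z = −2.53 × ln(0.86835) = −2.53 × -0.14116 = 0.357 ε.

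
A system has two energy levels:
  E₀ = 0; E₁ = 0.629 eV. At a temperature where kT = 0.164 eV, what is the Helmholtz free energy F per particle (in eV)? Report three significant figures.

-0.00350 eV

Eᵢ/kT = 0, 3.8354.
Z = Σ e^(−Eᵢ/kT) = e^(−0) + e^(−3.8354) = 1.0000 + 0.021593 = 1.0216.
F = −kT ln Z = −0.164 × ln(1.0216) = −0.164 × 0.021370 = -0.00350 eV.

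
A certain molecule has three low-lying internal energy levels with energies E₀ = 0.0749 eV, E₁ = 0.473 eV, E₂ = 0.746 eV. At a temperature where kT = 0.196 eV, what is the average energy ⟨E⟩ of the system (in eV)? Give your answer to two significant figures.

0.14 eV

Eᵢ/kT = 0.3821, 2.413, 3.806.
Z = Σ e^(−Eᵢ/kT) = e^(−0.3821) + e^(−2.413) + e^(−3.806) = 0.6824 + 0.08955 + 0.02224 = 0.7942.
⟨E⟩ = Σ Eᵢ e^(−Eᵢ/kT) / Z = (0.0749·0.6824 + 0.473·0.08955 + 0.746·0.02224) / 0.7942 = 0.14 eV.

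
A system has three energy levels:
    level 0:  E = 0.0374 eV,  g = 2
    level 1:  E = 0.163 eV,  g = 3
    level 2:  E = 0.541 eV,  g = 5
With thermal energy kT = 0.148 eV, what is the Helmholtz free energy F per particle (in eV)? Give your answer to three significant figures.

-0.146 eV

Eᵢ/kT = 0.25270, 1.1014, 3.6554.
Z = Σ gᵢe^(−Eᵢ/kT) = 2·e^(−0.25270) + 3·e^(−1.1014) + 5·e^(−3.6554) = 1.5534 + 0.99722 + 0.12926 = 2.6799.
F = −kT ln Z = −0.148 × ln(2.6799) = −0.148 × 0.98578 = -0.146 eV.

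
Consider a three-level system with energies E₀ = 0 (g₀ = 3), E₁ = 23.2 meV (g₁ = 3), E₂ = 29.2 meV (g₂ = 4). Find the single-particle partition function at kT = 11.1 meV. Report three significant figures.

Z = 3.66

Eᵢ/kT = 0, 2.0901, 2.6306.
Z = Σ gᵢe^(−Eᵢ/kT) = 3·e^(−0) + 3·e^(−2.0901) + 4·e^(−2.6306) = 3.0000 + 0.37102 + 0.28814 = 3.6592.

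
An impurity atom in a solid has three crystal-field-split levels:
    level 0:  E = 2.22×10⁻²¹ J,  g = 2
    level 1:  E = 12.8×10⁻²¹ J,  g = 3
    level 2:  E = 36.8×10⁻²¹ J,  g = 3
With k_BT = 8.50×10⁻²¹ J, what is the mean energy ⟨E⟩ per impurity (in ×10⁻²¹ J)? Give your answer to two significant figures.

Eᵢ/kT = 0.2612, 1.506, 4.329.
Z = Σ gᵢe^(−Eᵢ/kT) = 2·e^(−0.2612) + 3·e^(−1.506) + 3·e^(−4.329) = 1.540 + 0.6654 + 0.03954 = 2.245.
⟨E⟩ = Σ Eᵢ gᵢe^(−Eᵢ/kT) / Z = (2.22·1.540 + 12.8·0.6654 + 36.8·0.03954) / 2.245 = 6.0 ×10⁻²¹ J.

6.0 ×10⁻²¹ J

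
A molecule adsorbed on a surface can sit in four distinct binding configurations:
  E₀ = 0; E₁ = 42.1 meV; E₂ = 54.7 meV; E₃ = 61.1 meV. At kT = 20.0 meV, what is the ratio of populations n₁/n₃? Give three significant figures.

2.59

n₁/n₃ = exp[−(E₁−E₃)/kT] = exp(−(-19.0 meV)/(20.0 meV)) = exp(0.95000) = 2.59.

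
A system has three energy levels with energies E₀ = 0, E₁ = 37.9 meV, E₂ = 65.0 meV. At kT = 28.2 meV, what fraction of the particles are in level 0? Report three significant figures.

Eᵢ/kT = 0, 1.3440, 2.3050.
Z = Σ e^(−Eᵢ/kT) = e^(−0) + e^(−1.3440) + e^(−2.3050) = 1.0000 + 0.26080 + 0.099759 = 1.3606.
P₀ = e^(−E₀/kT) / Z = 1.0000/1.3606 = 0.735.

0.735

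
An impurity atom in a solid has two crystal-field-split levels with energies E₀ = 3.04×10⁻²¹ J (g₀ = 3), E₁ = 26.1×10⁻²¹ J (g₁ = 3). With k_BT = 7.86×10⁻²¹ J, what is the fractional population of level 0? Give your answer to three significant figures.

Eᵢ/kT = 0.38677, 3.3206.
Z = Σ gᵢe^(−Eᵢ/kT) = 3·e^(−0.38677) + 3·e^(−3.3206) = 2.0377 + 0.10839 = 2.1461.
P₀ = g₀ e^(−E₀/kT) / Z = 2.0377/2.1461 = 0.949.

0.949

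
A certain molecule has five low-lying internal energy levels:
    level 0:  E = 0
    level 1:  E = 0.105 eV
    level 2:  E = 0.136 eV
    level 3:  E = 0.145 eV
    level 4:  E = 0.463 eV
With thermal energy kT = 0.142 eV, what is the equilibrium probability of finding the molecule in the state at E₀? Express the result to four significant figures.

0.4425

Eᵢ/kT = 0, 0.739437, 0.957746, 1.02113, 3.26056.
Z = Σ e^(−Eᵢ/kT) = e^(−0) + e^(−0.739437) + e^(−0.957746) + e^(−1.02113) + e^(−3.26056) = 1.00000 + 0.477383 + 0.383757 + 0.360188 + 0.0383669 = 2.25969.
P₀ = e^(−E₀/kT) / Z = 1.00000/2.25969 = 0.4425.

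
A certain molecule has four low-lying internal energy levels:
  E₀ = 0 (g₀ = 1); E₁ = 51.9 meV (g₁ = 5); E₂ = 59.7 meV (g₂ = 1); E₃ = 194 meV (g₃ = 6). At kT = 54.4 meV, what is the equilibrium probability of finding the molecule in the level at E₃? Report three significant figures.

0.0495

Eᵢ/kT = 0, 0.95404, 1.0974, 3.5662.
Z = Σ gᵢe^(−Eᵢ/kT) = 1·e^(−0) + 5·e^(−0.95404) + 1·e^(−1.0974) + 6·e^(−3.5662) = 1.0000 + 1.9259 + 0.33374 + 0.16958 = 3.4292.
P₃ = g₃ e^(−E₃/kT) / Z = 0.16958/3.4292 = 0.0495.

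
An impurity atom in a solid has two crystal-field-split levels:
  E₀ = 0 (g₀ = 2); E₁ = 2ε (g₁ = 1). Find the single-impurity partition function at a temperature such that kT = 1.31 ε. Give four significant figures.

Z = 2.217

Eᵢ/kT = 0, 1.52672.
Z = Σ gᵢe^(−Eᵢ/kT) = 2·e^(−0) + 1·e^(−1.52672) = 2.00000 + 0.217247 = 2.21725.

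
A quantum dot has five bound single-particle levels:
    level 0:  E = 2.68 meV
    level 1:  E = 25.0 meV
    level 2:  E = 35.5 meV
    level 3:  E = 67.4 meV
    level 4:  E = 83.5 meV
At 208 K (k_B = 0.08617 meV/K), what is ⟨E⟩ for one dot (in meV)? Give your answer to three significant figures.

12.3 meV

k_BT = 0.08617 × 208 K = 17.923 meV.
Eᵢ/kT = 0.14953, 1.3949, 1.9807, 3.7605, 4.6588.
Z = Σ e^(−Eᵢ/kT) = e^(−0.14953) + e^(−1.3949) + e^(−1.9807) + e^(−3.7605) + e^(−4.6588) = 0.86111 + 0.24786 + 0.13797 + 0.023272 + 0.0094778 = 1.2797.
⟨E⟩ = Σ Eᵢ e^(−Eᵢ/kT) / Z = (2.68·0.86111 + 25.0·0.24786 + 35.5·0.13797 + 67.4·0.023272 + 83.5·0.0094778) / 1.2797 = 12.3 meV.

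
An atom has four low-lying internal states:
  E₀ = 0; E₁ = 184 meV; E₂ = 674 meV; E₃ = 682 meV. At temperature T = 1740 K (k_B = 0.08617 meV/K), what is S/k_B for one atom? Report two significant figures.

0.62

k_BT = 0.08617 × 1740 K = 149.9 meV.
Eᵢ/kT = 0, 1.227, 4.496, 4.550.
Z = Σ e^(−Eᵢ/kT) = e^(−0) + e^(−1.227) + e^(−4.496) + e^(−4.550) = 1.000 + 0.2932 + 0.01115 + 0.01057 = 1.315.
⟨E⟩ = Σ EᵢPᵢ = 52.22 meV.
S/k_B = ln Z + ⟨E⟩/kT = ln(1.315) + 52.22/149.9 = 0.2738 + 0.3484 = 0.62.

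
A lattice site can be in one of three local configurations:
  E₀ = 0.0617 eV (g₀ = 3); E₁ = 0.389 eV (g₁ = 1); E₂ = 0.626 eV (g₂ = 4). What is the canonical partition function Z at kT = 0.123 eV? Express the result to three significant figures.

Eᵢ/kT = 0.50163, 3.1626, 5.0894.
Z = Σ gᵢe^(−Eᵢ/kT) = 3·e^(−0.50163) + 1·e^(−3.1626) + 4·e^(−5.0894) = 1.8166 + 0.042316 + 0.024647 = 1.8836.

Z = 1.88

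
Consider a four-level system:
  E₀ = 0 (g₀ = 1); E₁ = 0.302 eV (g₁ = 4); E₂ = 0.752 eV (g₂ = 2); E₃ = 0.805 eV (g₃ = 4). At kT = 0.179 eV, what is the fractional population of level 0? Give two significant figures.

0.55

Eᵢ/kT = 0, 1.687, 4.201, 4.497.
Z = Σ gᵢe^(−Eᵢ/kT) = 1·e^(−0) + 4·e^(−1.687) + 2·e^(−4.201) + 4·e^(−4.497) = 1.000 + 0.7403 + 0.02996 + 0.04457 = 1.815.
P₀ = g₀ e^(−E₀/kT) / Z = 1.000/1.815 = 0.55.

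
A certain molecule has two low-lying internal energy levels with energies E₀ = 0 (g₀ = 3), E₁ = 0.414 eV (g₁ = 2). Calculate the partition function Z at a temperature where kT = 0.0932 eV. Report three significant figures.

Z = 3.02

Eᵢ/kT = 0, 4.4421.
Z = Σ gᵢe^(−Eᵢ/kT) = 3·e^(−0) + 2·e^(−4.4421) = 3.0000 + 0.023542 = 3.0235.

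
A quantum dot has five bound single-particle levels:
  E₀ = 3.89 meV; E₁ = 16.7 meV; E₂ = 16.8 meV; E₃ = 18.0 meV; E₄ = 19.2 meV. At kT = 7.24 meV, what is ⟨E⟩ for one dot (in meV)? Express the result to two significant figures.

9.0 meV

Eᵢ/kT = 0.5373, 2.307, 2.320, 2.486, 2.652.
Z = Σ e^(−Eᵢ/kT) = e^(−0.5373) + e^(−2.307) + e^(−2.320) + e^(−2.486) + e^(−2.652) = 0.5843 + 0.09956 + 0.09827 + 0.08324 + 0.07051 = 0.9359.
⟨E⟩ = Σ Eᵢ e^(−Eᵢ/kT) / Z = (3.89·0.5843 + 16.7·0.09956 + 16.8·0.09827 + 18.0·0.08324 + 19.2·0.07051) / 0.9359 = 9.0 meV.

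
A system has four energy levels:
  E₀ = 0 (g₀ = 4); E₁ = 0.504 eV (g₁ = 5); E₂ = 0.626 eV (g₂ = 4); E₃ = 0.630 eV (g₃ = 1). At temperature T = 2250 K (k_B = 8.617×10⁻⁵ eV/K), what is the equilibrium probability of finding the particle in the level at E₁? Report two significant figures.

0.081

k_BT = 8.617×10⁻⁵ × 2250 K = 0.1939 eV.
Eᵢ/kT = 0, 2.599, 3.228, 3.249.
Z = Σ gᵢe^(−Eᵢ/kT) = 4·e^(−0) + 5·e^(−2.599) + 4·e^(−3.228) + 1·e^(−3.249) = 4.000 + 0.3717 + 0.1585 + 0.03881 = 4.569.
P₁ = g₁ e^(−E₁/kT) / Z = 0.3717/4.569 = 0.081.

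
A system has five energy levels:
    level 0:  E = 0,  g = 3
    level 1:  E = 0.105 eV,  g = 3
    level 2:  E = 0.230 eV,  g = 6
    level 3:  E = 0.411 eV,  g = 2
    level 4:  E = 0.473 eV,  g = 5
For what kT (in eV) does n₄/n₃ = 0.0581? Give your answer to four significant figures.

0.01648 eV

n₄/n₃ = (g₄/g₃) exp[−(E₄−E₃)/kT] = 0.0581.
⇒ (E₄−E₃)/kT = ln((5/2)/0.0581) = ln(43.0293) = 3.76188.
kT = 0.062 eV / 3.76188 = 0.01648 eV.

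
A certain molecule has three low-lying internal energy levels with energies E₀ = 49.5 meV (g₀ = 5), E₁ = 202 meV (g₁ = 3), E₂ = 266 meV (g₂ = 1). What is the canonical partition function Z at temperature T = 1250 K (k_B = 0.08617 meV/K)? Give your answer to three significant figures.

k_BT = 0.08617 × 1250 K = 107.71 meV.
Eᵢ/kT = 0.45957, 1.8754, 2.4696.
Z = Σ gᵢe^(−Eᵢ/kT) = 5·e^(−0.45957) + 3·e^(−1.8754) + 1·e^(−2.4696) = 3.1578 + 0.45988 + 0.084619 = 3.7023.

Z = 3.70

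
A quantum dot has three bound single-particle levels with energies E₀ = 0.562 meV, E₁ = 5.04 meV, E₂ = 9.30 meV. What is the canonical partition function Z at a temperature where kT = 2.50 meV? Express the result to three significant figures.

Z = 0.956

Eᵢ/kT = 0.22480, 2.0160, 3.7200.
Z = Σ e^(−Eᵢ/kT) = e^(−0.22480) + e^(−2.0160) + e^(−3.7200) = 0.79868 + 0.13319 + 0.024234 = 0.95610.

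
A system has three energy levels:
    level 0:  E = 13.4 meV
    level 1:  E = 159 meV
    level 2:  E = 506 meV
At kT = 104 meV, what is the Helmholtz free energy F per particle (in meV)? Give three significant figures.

-10.3 meV

Eᵢ/kT = 0.12885, 1.5288, 4.8654.
Z = Σ e^(−Eᵢ/kT) = e^(−0.12885) + e^(−1.5288) + e^(−4.8654) = 0.87911 + 0.21680 + 0.0077087 = 1.1036.
F = −kT ln Z = −104 × ln(1.1036) = −104 × 0.098578 = -10.3 meV.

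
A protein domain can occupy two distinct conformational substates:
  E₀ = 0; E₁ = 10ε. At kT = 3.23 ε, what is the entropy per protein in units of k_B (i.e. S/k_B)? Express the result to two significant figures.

0.18

Eᵢ/kT = 0, 3.096.
Z = Σ e^(−Eᵢ/kT) = e^(−0) + e^(−3.096) = 1.000 + 0.04523 = 1.045.
⟨E⟩ = Σ EᵢPᵢ = 0.4328 ε.
S/k_B = ln Z + ⟨E⟩/kT = ln(1.045) + 0.4328/3.23 = 0.04402 + 0.1340 = 0.18.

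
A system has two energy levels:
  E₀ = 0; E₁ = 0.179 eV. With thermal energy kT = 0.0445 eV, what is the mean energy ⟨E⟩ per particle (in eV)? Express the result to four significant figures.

Eᵢ/kT = 0, 4.02247.
Z = Σ e^(−Eᵢ/kT) = e^(−0) + e^(−4.02247) = 1.00000 + 0.0179087 = 1.01791.
⟨E⟩ = Σ Eᵢ e^(−Eᵢ/kT) / Z = (0·1.00000 + 0.179·0.0179087) / 1.01791 = 0.003149 eV.

0.003149 eV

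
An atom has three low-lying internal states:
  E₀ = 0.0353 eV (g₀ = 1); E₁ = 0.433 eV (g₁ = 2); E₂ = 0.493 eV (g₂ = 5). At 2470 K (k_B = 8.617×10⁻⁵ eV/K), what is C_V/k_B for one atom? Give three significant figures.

1.06

k_BT = 8.617×10⁻⁵ × 2470 K = 0.21284 eV.
Eᵢ/kT = 0.16585, 2.0344, 2.3163.
Z = Σ gᵢe^(−Eᵢ/kT) = 1·e^(−0.16585) + 2·e^(−2.0344) + 5·e^(−2.3163) = 0.84717 + 0.26152 + 0.49319 = 1.6019.
⟨E⟩ = 0.24114 eV, ⟨E²⟩ = 0.10610 eV².
C_V/k_B = (⟨E²⟩ − ⟨E⟩²)/(kT)² = (0.10610 − 0.058148)/0.045301 = 1.06.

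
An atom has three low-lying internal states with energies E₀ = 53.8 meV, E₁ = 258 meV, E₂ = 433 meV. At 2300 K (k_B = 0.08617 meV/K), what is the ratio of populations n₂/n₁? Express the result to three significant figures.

k_BT = 0.08617 × 2300 K = 198.19 meV.
n₂/n₁ = exp[−(E₂−E₁)/kT] = exp(−(175 meV)/(198.19 meV)) = exp(-0.88299) = 0.414.

0.414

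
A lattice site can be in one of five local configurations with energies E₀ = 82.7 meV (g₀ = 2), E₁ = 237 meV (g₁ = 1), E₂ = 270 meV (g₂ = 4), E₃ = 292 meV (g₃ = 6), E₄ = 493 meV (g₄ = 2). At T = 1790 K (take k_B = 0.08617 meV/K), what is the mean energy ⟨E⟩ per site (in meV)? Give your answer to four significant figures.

208.6 meV

k_BT = 0.08617 × 1790 K = 154.244 meV.
Eᵢ/kT = 0.536163, 1.53653, 1.75047, 1.89310, 3.19623.
Z = Σ gᵢe^(−Eᵢ/kT) = 2·e^(−0.536163) + 1·e^(−1.53653) + 4·e^(−1.75047) + 6·e^(−1.89310) + 2·e^(−3.19623) = 1.16998 + 0.215126 + 0.694769 + 0.903625 + 0.0818323 = 3.06533.
⟨E⟩ = Σ Eᵢ gᵢe^(−Eᵢ/kT) / Z = (82.7·1.16998 + 237·0.215126 + 270·0.694769 + 292·0.903625 + 493·0.0818323) / 3.06533 = 208.6 meV.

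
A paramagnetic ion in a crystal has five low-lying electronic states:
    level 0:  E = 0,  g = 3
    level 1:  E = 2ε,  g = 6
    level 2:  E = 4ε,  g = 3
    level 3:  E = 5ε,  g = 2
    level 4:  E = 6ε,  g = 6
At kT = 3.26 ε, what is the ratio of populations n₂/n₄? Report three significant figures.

0.923

n₂/n₄ = (g₂/g₄) exp[−(E₂−E₄)/kT] = (3/6) × exp(−(-2ε)/(3.26ε)) = (3/6) × exp(0.61350) = 0.923.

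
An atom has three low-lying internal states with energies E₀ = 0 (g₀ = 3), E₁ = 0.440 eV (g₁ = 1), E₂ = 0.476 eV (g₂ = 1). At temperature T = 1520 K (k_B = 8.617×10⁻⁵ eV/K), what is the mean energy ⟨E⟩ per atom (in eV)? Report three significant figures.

0.00910 eV

k_BT = 8.617×10⁻⁵ × 1520 K = 0.13098 eV.
Eᵢ/kT = 0, 3.3593, 3.6341.
Z = Σ gᵢe^(−Eᵢ/kT) = 3·e^(−0) + 1·e^(−3.3593) + 1·e^(−3.6341) = 3.0000 + 0.034760 + 0.026408 = 3.0612.
⟨E⟩ = Σ Eᵢ gᵢe^(−Eᵢ/kT) / Z = (0·3.0000 + 0.440·0.034760 + 0.476·0.026408) / 3.0612 = 0.00910 eV.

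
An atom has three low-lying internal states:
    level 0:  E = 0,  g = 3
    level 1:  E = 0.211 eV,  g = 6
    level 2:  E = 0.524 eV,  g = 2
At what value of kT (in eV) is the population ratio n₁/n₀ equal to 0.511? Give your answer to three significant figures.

0.155 eV

n₁/n₀ = (g₁/g₀) exp[−(E₁−E₀)/kT] = 0.511.
⇒ (E₁−E₀)/kT = ln((6/3)/0.511) = ln(3.9139) = 1.3645.
kT = 0.211 eV / 1.3645 = 0.155 eV.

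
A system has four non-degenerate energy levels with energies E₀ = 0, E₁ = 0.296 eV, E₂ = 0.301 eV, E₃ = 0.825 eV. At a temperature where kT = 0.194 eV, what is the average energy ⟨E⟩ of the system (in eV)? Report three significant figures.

Eᵢ/kT = 0, 1.5258, 1.5515, 4.2526.
Z = Σ e^(−Eᵢ/kT) = e^(−0) + e^(−1.5258) + e^(−1.5515) + e^(−4.2526) = 1.0000 + 0.21745 + 0.21193 + 0.014227 = 1.4436.
⟨E⟩ = Σ Eᵢ e^(−Eᵢ/kT) / Z = (0·1.0000 + 0.296·0.21745 + 0.301·0.21193 + 0.825·0.014227) / 1.4436 = 0.0969 eV.

0.0969 eV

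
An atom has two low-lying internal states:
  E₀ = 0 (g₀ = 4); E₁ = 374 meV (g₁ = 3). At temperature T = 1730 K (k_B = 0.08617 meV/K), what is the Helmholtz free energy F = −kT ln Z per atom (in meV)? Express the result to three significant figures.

-215 meV

k_BT = 0.08617 × 1730 K = 149.07 meV.
Eᵢ/kT = 0, 2.5089.
Z = Σ gᵢe^(−Eᵢ/kT) = 4·e^(−0) + 3·e^(−2.5089) = 4.0000 + 0.24407 = 4.2441.
F = −kT ln Z = −149.07 × ln(4.2441) = −149.07 × 1.4455 = -215 meV.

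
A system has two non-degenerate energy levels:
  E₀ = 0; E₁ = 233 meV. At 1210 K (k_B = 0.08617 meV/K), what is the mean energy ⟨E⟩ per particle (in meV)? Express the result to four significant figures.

k_BT = 0.08617 × 1210 K = 104.266 meV.
Eᵢ/kT = 0, 2.23467.
Z = Σ e^(−Eᵢ/kT) = e^(−0) + e^(−2.23467) = 1.00000 + 0.107027 = 1.10703.
⟨E⟩ = Σ Eᵢ e^(−Eᵢ/kT) / Z = (0·1.00000 + 233·0.107027) / 1.10703 = 22.53 meV.

22.53 meV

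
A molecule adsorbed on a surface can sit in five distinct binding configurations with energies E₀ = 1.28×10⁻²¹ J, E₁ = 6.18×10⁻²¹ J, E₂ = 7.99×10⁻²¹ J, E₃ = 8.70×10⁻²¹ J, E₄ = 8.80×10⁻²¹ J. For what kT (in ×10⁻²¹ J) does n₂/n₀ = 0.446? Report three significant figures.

8.31 ×10⁻²¹ J

n₂/n₀ = exp[−(E₂−E₀)/kT] = 0.446.
⇒ (E₂−E₀)/kT = ln(1/0.446) = ln(2.2422) = 0.80746.
kT = 6.71 ×10⁻²¹ J / 0.80746 = 8.31 ×10⁻²¹ J.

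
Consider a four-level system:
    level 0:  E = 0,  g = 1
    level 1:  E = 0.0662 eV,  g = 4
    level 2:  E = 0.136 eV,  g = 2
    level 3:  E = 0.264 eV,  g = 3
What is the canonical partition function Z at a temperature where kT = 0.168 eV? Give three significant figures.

Eᵢ/kT = 0, 0.39405, 0.80952, 1.5714.
Z = Σ gᵢe^(−Eᵢ/kT) = 1·e^(−0) + 4·e^(−0.39405) + 2·e^(−0.80952) + 3·e^(−1.5714) = 1.0000 + 2.6973 + 0.89014 + 0.62326 = 5.2107.

Z = 5.21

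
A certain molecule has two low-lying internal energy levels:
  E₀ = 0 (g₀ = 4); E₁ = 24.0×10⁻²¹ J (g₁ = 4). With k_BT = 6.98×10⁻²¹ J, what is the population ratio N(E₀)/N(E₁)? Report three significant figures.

31.1

n₀/n₁ = (g₀/g₁) exp[−(E₀−E₁)/kT] = (4/4) × exp(−(-24.0 ×10⁻²¹ J)/(6.98 ×10⁻²¹ J)) = (4/4) × exp(3.4384) = 31.1.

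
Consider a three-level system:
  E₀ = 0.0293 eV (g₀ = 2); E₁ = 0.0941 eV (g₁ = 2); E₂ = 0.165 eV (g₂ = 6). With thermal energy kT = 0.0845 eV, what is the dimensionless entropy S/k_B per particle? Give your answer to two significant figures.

Eᵢ/kT = 0.3467, 1.114, 1.953.
Z = Σ gᵢe^(−Eᵢ/kT) = 2·e^(−0.3467) + 2·e^(−1.114) + 6·e^(−1.953) = 1.414 + 0.6565 + 0.8511 = 2.922.
⟨E⟩ = Σ EᵢPᵢ = 0.08338 eV.
S/k_B = ln Z + ⟨E⟩/kT = ln(2.922) + 0.08338/0.0845 = 1.072 + 0.9867 = 2.1.

2.1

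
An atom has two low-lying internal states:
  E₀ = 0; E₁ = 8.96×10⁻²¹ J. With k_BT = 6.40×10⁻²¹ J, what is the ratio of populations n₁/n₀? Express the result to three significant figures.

n₁/n₀ = exp[−(E₁−E₀)/kT] = exp(−(8.96 ×10⁻²¹ J)/(6.40 ×10⁻²¹ J)) = exp(-1.4000) = 0.247.

0.247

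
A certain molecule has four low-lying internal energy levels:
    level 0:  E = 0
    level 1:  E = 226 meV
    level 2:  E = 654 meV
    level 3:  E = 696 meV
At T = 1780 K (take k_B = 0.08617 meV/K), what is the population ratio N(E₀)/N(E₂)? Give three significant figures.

71.1

k_BT = 0.08617 × 1780 K = 153.38 meV.
n₀/n₂ = exp[−(E₀−E₂)/kT] = exp(−(-654 meV)/(153.38 meV)) = exp(4.2639) = 71.1.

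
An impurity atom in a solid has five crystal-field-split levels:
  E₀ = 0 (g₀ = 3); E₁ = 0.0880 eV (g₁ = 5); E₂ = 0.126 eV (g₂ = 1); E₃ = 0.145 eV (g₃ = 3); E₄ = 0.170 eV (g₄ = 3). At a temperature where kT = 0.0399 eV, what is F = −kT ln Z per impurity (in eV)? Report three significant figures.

Eᵢ/kT = 0, 2.2055, 3.1579, 3.6341, 4.2607.
Z = Σ gᵢe^(−Eᵢ/kT) = 3·e^(−0) + 5·e^(−2.2055) + 1·e^(−3.1579) + 3·e^(−3.6341) + 3·e^(−4.2607) = 3.0000 + 0.55098 + 0.042515 + 0.079223 + 0.042337 = 3.7151.
F = −kT ln Z = −0.0399 × ln(3.7151) = −0.0399 × 1.3124 = -0.0524 eV.

-0.0524 eV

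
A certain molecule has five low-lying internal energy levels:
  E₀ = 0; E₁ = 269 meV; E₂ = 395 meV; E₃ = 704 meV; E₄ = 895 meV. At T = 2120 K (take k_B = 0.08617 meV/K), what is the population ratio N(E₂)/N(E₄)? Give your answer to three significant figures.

k_BT = 0.08617 × 2120 K = 182.68 meV.
n₂/n₄ = exp[−(E₂−E₄)/kT] = exp(−(-500 meV)/(182.68 meV)) = exp(2.7370) = 15.4.

15.4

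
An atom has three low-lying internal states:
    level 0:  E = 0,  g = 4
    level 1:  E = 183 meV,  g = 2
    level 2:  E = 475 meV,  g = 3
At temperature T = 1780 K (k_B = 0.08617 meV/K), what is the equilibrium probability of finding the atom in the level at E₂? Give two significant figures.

0.029

k_BT = 0.08617 × 1780 K = 153.4 meV.
Eᵢ/kT = 0, 1.193, 3.096.
Z = Σ gᵢe^(−Eᵢ/kT) = 4·e^(−0) + 2·e^(−1.193) + 3·e^(−3.096) = 4.000 + 0.6066 + 0.1357 = 4.742.
P₂ = g₂ e^(−E₂/kT) / Z = 0.1357/4.742 = 0.029.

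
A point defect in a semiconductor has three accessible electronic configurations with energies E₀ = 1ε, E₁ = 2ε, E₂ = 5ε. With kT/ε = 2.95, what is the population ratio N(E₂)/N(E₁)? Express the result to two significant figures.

n₂/n₁ = exp[−(E₂−E₁)/kT] = exp(−(3ε)/(2.95ε)) = exp(-1.017) = 0.36.

0.36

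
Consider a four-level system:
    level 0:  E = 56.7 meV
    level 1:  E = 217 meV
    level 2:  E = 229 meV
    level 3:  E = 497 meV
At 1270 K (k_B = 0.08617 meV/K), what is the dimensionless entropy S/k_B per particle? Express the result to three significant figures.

k_BT = 0.08617 × 1270 K = 109.44 meV.
Eᵢ/kT = 0.51809, 1.9828, 2.0925, 4.5413.
Z = Σ e^(−Eᵢ/kT) = e^(−0.51809) + e^(−1.9828) + e^(−2.0925) + e^(−4.5413) = 0.59566 + 0.13768 + 0.12338 + 0.010660 = 0.86738.
⟨E⟩ = Σ EᵢPᵢ = 112.06 meV.
S/k_B = ln Z + ⟨E⟩/kT = ln(0.86738) + 112.06/109.44 = -0.14228 + 1.0239 = 0.882.

0.882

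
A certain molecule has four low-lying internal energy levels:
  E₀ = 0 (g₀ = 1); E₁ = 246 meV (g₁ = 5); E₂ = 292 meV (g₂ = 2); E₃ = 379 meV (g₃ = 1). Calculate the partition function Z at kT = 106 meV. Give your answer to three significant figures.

Eᵢ/kT = 0, 2.3208, 2.7547, 3.5755.
Z = Σ gᵢe^(−Eᵢ/kT) = 1·e^(−0) + 5·e^(−2.3208) + 2·e^(−2.7547) + 1·e^(−3.5755) = 1.0000 + 0.49097 + 0.12726 + 0.028001 = 1.6462.

Z = 1.65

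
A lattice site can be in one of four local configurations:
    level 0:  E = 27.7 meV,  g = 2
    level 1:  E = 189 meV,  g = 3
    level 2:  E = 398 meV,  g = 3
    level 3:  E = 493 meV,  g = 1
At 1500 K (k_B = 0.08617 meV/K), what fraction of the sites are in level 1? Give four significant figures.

k_BT = 0.08617 × 1500 K = 129.255 meV.
Eᵢ/kT = 0.214305, 1.46223, 3.07918, 3.81417.
Z = Σ gᵢe^(−Eᵢ/kT) = 2·e^(−0.214305) + 3·e^(−1.46223) + 3·e^(−3.07918) + 1·e^(−3.81417) = 1.61420 + 0.695157 + 0.137991 + 0.0220560 = 2.46940.
P₁ = g₁ e^(−E₁/kT) / Z = 0.695157/2.46940 = 0.2815.

0.2815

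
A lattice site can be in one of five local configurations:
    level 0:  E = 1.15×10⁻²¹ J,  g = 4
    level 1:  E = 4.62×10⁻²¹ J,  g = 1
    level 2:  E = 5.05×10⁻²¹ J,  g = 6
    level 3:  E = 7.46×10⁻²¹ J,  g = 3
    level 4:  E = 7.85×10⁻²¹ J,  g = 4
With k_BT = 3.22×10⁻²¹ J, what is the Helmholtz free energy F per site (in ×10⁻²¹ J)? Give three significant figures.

-5.14 ×10⁻²¹ J

Eᵢ/kT = 0.35714, 1.4348, 1.5683, 2.3168, 2.4379.
Z = Σ gᵢe^(−Eᵢ/kT) = 4·e^(−0.35714) + 1·e^(−1.4348) + 6·e^(−1.5683) + 3·e^(−2.3168) + 4·e^(−2.4379) = 2.7987 + 0.23816 + 1.2504 + 0.29577 + 0.34938 = 4.9324.
F = −kT ln Z = −3.22 × ln(4.9324) = −3.22 × 1.5958 = -5.14 ×10⁻²¹ J.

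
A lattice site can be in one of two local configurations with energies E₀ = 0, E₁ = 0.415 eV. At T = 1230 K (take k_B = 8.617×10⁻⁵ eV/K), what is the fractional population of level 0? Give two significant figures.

0.98

k_BT = 8.617×10⁻⁵ × 1230 K = 0.1060 eV.
Eᵢ/kT = 0, 3.915.
Z = Σ e^(−Eᵢ/kT) = e^(−0) + e^(−3.915) = 1.000 + 0.01994 = 1.020.
P₀ = e^(−E₀/kT) / Z = 1.000/1.020 = 0.98.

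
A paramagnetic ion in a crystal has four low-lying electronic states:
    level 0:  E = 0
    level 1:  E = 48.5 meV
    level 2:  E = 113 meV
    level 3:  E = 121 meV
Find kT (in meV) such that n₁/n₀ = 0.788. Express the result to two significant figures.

n₁/n₀ = exp[−(E₁−E₀)/kT] = 0.788.
⇒ (E₁−E₀)/kT = ln(1/0.788) = ln(1.269) = 0.2382.
kT = 48.5 meV / 0.2382 = 200 meV.

200 meV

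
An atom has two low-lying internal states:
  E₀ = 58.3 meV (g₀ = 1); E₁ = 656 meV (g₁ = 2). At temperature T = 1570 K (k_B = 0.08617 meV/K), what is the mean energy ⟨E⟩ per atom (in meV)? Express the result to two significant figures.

k_BT = 0.08617 × 1570 K = 135.3 meV.
Eᵢ/kT = 0.4309, 4.848.
Z = Σ gᵢe^(−Eᵢ/kT) = 1·e^(−0.4309) + 2·e^(−4.848) = 0.6499 + 0.01569 = 0.6656.
⟨E⟩ = Σ Eᵢ gᵢe^(−Eᵢ/kT) / Z = (58.3·0.6499 + 656·0.01569) / 0.6656 = 72 meV.

72 meV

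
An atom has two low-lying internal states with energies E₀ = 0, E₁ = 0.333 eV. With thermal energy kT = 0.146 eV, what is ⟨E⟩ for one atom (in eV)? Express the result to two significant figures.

Eᵢ/kT = 0, 2.281.
Z = Σ e^(−Eᵢ/kT) = e^(−0) + e^(−2.281) = 1.000 + 0.1022 = 1.102.
⟨E⟩ = Σ Eᵢ e^(−Eᵢ/kT) / Z = (0·1.000 + 0.333·0.1022) / 1.102 = 0.031 eV.

0.031 eV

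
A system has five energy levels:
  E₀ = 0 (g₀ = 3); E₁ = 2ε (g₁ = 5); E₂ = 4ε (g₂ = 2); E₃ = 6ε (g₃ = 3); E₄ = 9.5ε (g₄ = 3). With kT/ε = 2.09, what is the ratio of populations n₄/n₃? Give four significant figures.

0.1874

n₄/n₃ = (g₄/g₃) exp[−(E₄−E₃)/kT] = (3/3) × exp(−(3.5ε)/(2.09ε)) = (3/3) × exp(-1.67464) = 0.1874.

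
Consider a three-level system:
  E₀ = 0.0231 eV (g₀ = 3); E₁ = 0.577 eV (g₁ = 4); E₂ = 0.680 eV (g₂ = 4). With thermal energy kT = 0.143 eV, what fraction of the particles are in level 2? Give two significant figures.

0.013

Eᵢ/kT = 0.1615, 4.035, 4.755.
Z = Σ gᵢe^(−Eᵢ/kT) = 3·e^(−0.1615) + 4·e^(−4.035) + 4·e^(−4.755) = 2.553 + 0.07074 + 0.03443 = 2.658.
P₂ = g₂ e^(−E₂/kT) / Z = 0.03443/2.658 = 0.013.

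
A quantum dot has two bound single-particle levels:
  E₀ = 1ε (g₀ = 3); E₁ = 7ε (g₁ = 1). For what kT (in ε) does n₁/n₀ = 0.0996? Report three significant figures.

4.97 ε

n₁/n₀ = (g₁/g₀) exp[−(E₁−E₀)/kT] = 0.0996.
⇒ (E₁−E₀)/kT = ln((1/3)/0.0996) = ln(3.3467) = 1.2080.
kT = 6ε / 1.2080 = 4.97 ε.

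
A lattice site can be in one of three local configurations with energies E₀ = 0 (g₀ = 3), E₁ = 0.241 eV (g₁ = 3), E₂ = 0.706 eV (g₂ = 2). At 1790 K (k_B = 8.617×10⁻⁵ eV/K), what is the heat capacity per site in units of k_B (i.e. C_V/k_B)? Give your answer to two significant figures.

k_BT = 8.617×10⁻⁵ × 1790 K = 0.1542 eV.
Eᵢ/kT = 0, 1.563, 4.578.
Z = Σ gᵢe^(−Eᵢ/kT) = 3·e^(−0) + 3·e^(−1.563) + 2·e^(−4.578) = 3.000 + 0.6285 + 0.02055 = 3.649.
⟨E⟩ = 0.04549 eV, ⟨E²⟩ = 0.01281 eV².
C_V/k_B = (⟨E²⟩ − ⟨E⟩²)/(kT)² = (0.01281 − 0.002069)/0.02378 = 0.45.

0.45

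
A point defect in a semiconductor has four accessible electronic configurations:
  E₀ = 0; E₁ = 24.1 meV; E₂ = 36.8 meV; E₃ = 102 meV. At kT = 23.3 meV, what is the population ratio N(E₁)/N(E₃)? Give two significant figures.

28

n₁/n₃ = exp[−(E₁−E₃)/kT] = exp(−(-77.9 meV)/(23.3 meV)) = exp(3.343) = 28.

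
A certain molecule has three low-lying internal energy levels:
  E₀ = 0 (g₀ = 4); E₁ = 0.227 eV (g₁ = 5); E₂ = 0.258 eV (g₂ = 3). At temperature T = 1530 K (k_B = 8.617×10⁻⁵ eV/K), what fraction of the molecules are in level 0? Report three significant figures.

k_BT = 8.617×10⁻⁵ × 1530 K = 0.13184 eV.
Eᵢ/kT = 0, 1.7218, 1.9569.
Z = Σ gᵢe^(−Eᵢ/kT) = 4·e^(−0) + 5·e^(−1.7218) + 3·e^(−1.9569) = 4.0000 + 0.89372 + 0.42389 = 5.3176.
P₀ = g₀ e^(−E₀/kT) / Z = 4.0000/5.3176 = 0.752.

0.752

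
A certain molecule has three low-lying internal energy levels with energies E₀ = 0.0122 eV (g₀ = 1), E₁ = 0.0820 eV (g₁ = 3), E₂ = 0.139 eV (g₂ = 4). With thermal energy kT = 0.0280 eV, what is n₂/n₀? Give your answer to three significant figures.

0.0432

n₂/n₀ = (g₂/g₀) exp[−(E₂−E₀)/kT] = (4/1) × exp(−(0.1268 eV)/(0.0280 eV)) = (4/1) × exp(-4.5286) = 0.0432.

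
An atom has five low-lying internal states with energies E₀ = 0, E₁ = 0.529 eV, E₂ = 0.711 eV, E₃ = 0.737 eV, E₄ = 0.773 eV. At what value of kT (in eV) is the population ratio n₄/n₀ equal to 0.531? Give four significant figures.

1.221 eV

n₄/n₀ = exp[−(E₄−E₀)/kT] = 0.531.
⇒ (E₄−E₀)/kT = ln(1/0.531) = ln(1.88324) = 0.632994.
kT = 0.773 eV / 0.632994 = 1.221 eV.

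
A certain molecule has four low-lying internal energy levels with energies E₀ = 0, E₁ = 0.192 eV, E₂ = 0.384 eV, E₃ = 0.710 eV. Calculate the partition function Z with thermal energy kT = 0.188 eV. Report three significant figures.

Eᵢ/kT = 0, 1.0213, 2.0426, 3.7766.
Z = Σ e^(−Eᵢ/kT) = e^(−0) + e^(−1.0213) + e^(−2.0426) + e^(−3.7766) = 1.0000 + 0.36013 + 0.12969 + 0.022900 = 1.5127.

Z = 1.51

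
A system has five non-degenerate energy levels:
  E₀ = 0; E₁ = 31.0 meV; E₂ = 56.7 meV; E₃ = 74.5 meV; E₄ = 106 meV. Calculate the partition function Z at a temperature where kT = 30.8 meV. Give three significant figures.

Eᵢ/kT = 0, 1.0065, 1.8409, 2.4188, 3.4416.
Z = Σ e^(−Eᵢ/kT) = e^(−0) + e^(−1.0065) + e^(−1.8409) + e^(−2.4188) + e^(−3.4416) = 1.0000 + 0.36550 + 0.15867 + 0.089028 + 0.032013 = 1.6452.

Z = 1.65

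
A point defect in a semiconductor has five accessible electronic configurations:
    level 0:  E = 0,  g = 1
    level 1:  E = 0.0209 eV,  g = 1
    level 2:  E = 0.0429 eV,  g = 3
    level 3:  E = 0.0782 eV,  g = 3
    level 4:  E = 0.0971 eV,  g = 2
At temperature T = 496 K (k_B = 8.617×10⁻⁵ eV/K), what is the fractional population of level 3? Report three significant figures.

0.142

k_BT = 8.617×10⁻⁵ × 496 K = 0.042740 eV.
Eᵢ/kT = 0, 0.48900, 1.0037, 1.8297, 2.2719.
Z = Σ gᵢe^(−Eᵢ/kT) = 1·e^(−0) + 1·e^(−0.48900) + 3·e^(−1.0037) + 3·e^(−1.8297) + 2·e^(−2.2719) = 1.0000 + 0.61324 + 1.0996 + 0.48139 + 0.20623 = 3.4005.
P₃ = g₃ e^(−E₃/kT) / Z = 0.48139/3.4005 = 0.142.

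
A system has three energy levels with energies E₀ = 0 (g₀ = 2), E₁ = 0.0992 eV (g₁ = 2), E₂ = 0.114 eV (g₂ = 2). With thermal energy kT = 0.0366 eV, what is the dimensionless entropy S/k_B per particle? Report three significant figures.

Eᵢ/kT = 0, 2.7104, 3.1148.
Z = Σ gᵢe^(−Eᵢ/kT) = 2·e^(−0) + 2·e^(−2.7104) + 2·e^(−3.1148) = 2.0000 + 0.13302 + 0.088775 = 2.2218.
⟨E⟩ = Σ EᵢPᵢ = 0.010494 eV.
S/k_B = ln Z + ⟨E⟩/kT = ln(2.2218) + 0.010494/0.0366 = 0.79832 + 0.28672 = 1.09.

1.09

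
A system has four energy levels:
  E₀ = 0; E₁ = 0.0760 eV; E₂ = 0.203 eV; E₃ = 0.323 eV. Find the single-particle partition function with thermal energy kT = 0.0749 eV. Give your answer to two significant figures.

Eᵢ/kT = 0, 1.015, 2.710, 4.312.
Z = Σ e^(−Eᵢ/kT) = e^(−0) + e^(−1.015) + e^(−2.710) + e^(−4.312) = 1.000 + 0.3624 + 0.06654 + 0.01341 = 1.442.

Z = 1.4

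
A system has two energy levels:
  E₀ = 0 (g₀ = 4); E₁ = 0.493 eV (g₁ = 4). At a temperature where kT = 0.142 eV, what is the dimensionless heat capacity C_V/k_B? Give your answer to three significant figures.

0.352

Eᵢ/kT = 0, 3.4718.
Z = Σ gᵢe^(−Eᵢ/kT) = 4·e^(−0) + 4·e^(−3.4718) = 4.0000 + 0.12424 = 4.1242.
⟨E⟩ = 0.014851 eV, ⟨E²⟩ = 0.0073218 eV².
C_V/k_B = (⟨E²⟩ − ⟨E⟩²)/(kT)² = (0.0073218 − 0.00022055)/0.020164 = 0.352.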